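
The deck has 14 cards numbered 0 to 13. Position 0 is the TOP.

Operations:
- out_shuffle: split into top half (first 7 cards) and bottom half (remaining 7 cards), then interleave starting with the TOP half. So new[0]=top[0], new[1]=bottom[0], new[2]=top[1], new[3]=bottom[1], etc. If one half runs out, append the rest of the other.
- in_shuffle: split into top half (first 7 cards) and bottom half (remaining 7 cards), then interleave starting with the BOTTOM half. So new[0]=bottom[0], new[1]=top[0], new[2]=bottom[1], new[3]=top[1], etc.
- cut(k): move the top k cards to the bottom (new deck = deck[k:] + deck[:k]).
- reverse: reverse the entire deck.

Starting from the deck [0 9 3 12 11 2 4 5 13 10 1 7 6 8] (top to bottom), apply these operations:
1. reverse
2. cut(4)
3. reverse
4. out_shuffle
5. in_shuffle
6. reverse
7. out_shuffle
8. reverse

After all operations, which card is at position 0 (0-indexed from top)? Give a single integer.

Answer: 4

Derivation:
After op 1 (reverse): [8 6 7 1 10 13 5 4 2 11 12 3 9 0]
After op 2 (cut(4)): [10 13 5 4 2 11 12 3 9 0 8 6 7 1]
After op 3 (reverse): [1 7 6 8 0 9 3 12 11 2 4 5 13 10]
After op 4 (out_shuffle): [1 12 7 11 6 2 8 4 0 5 9 13 3 10]
After op 5 (in_shuffle): [4 1 0 12 5 7 9 11 13 6 3 2 10 8]
After op 6 (reverse): [8 10 2 3 6 13 11 9 7 5 12 0 1 4]
After op 7 (out_shuffle): [8 9 10 7 2 5 3 12 6 0 13 1 11 4]
After op 8 (reverse): [4 11 1 13 0 6 12 3 5 2 7 10 9 8]
Position 0: card 4.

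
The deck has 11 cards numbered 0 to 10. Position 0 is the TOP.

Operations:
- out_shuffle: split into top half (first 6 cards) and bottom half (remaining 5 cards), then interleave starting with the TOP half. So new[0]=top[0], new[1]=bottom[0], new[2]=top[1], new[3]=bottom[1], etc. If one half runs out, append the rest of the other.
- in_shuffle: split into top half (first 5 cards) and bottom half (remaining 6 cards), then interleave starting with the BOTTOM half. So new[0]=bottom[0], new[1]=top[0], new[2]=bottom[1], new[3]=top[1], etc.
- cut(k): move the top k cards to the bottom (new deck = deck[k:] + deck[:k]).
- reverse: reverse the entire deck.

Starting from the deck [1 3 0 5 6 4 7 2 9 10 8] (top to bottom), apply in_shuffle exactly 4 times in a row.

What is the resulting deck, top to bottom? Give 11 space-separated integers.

Answer: 9 7 6 0 1 10 2 4 5 3 8

Derivation:
After op 1 (in_shuffle): [4 1 7 3 2 0 9 5 10 6 8]
After op 2 (in_shuffle): [0 4 9 1 5 7 10 3 6 2 8]
After op 3 (in_shuffle): [7 0 10 4 3 9 6 1 2 5 8]
After op 4 (in_shuffle): [9 7 6 0 1 10 2 4 5 3 8]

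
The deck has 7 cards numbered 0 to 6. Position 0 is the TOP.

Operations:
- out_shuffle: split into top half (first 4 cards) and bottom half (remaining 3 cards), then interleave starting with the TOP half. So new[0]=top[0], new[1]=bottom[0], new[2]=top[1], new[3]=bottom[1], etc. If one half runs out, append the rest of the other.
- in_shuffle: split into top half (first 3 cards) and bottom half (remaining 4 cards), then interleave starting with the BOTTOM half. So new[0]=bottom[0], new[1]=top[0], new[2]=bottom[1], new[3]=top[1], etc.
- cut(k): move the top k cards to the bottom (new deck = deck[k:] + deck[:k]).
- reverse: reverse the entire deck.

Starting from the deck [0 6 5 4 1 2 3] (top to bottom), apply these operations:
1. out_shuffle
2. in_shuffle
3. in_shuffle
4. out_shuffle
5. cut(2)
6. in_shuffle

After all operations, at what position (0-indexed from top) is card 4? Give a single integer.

After op 1 (out_shuffle): [0 1 6 2 5 3 4]
After op 2 (in_shuffle): [2 0 5 1 3 6 4]
After op 3 (in_shuffle): [1 2 3 0 6 5 4]
After op 4 (out_shuffle): [1 6 2 5 3 4 0]
After op 5 (cut(2)): [2 5 3 4 0 1 6]
After op 6 (in_shuffle): [4 2 0 5 1 3 6]
Card 4 is at position 0.

Answer: 0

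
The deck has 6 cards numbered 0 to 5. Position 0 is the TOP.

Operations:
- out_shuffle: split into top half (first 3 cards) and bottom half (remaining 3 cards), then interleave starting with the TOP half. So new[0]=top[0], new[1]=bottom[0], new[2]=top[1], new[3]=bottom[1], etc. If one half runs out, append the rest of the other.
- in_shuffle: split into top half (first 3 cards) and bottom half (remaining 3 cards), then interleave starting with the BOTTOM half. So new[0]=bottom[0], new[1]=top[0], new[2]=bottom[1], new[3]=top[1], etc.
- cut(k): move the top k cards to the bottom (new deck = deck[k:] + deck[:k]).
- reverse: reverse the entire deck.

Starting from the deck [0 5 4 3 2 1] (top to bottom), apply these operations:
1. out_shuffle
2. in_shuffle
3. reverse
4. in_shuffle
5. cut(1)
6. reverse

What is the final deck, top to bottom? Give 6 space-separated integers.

Answer: 4 3 2 1 0 5

Derivation:
After op 1 (out_shuffle): [0 3 5 2 4 1]
After op 2 (in_shuffle): [2 0 4 3 1 5]
After op 3 (reverse): [5 1 3 4 0 2]
After op 4 (in_shuffle): [4 5 0 1 2 3]
After op 5 (cut(1)): [5 0 1 2 3 4]
After op 6 (reverse): [4 3 2 1 0 5]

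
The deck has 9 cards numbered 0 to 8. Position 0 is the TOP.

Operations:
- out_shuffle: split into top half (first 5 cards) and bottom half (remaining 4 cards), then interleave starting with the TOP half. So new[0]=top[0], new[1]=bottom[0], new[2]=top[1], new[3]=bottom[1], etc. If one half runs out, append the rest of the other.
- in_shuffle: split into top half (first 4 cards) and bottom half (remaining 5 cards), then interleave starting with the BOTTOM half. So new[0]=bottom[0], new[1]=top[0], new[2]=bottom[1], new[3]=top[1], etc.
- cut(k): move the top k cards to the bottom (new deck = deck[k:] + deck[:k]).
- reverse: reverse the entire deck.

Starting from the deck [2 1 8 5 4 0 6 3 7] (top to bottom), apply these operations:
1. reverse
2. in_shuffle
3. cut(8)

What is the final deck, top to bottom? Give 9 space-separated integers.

After op 1 (reverse): [7 3 6 0 4 5 8 1 2]
After op 2 (in_shuffle): [4 7 5 3 8 6 1 0 2]
After op 3 (cut(8)): [2 4 7 5 3 8 6 1 0]

Answer: 2 4 7 5 3 8 6 1 0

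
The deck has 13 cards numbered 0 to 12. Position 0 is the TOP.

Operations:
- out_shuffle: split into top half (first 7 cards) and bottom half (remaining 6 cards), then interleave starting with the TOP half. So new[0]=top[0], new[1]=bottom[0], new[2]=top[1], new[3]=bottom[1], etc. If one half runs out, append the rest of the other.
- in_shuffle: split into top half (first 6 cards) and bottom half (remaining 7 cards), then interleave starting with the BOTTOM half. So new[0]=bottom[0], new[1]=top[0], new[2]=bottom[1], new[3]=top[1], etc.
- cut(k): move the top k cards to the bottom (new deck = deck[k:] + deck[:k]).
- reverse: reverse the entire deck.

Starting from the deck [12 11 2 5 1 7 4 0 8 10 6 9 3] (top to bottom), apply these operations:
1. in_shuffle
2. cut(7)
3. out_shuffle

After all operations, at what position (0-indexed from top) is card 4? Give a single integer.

After op 1 (in_shuffle): [4 12 0 11 8 2 10 5 6 1 9 7 3]
After op 2 (cut(7)): [5 6 1 9 7 3 4 12 0 11 8 2 10]
After op 3 (out_shuffle): [5 12 6 0 1 11 9 8 7 2 3 10 4]
Card 4 is at position 12.

Answer: 12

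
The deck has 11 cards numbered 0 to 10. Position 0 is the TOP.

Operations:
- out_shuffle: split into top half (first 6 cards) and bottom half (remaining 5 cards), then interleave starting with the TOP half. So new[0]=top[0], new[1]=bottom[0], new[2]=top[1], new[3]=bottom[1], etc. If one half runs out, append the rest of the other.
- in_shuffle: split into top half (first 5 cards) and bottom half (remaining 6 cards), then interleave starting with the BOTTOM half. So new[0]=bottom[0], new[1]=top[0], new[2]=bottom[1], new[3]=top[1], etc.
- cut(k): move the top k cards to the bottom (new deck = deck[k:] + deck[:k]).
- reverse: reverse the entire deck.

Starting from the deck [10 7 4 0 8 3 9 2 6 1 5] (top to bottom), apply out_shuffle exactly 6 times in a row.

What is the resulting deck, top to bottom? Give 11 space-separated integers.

After op 1 (out_shuffle): [10 9 7 2 4 6 0 1 8 5 3]
After op 2 (out_shuffle): [10 0 9 1 7 8 2 5 4 3 6]
After op 3 (out_shuffle): [10 2 0 5 9 4 1 3 7 6 8]
After op 4 (out_shuffle): [10 1 2 3 0 7 5 6 9 8 4]
After op 5 (out_shuffle): [10 5 1 6 2 9 3 8 0 4 7]
After op 6 (out_shuffle): [10 3 5 8 1 0 6 4 2 7 9]

Answer: 10 3 5 8 1 0 6 4 2 7 9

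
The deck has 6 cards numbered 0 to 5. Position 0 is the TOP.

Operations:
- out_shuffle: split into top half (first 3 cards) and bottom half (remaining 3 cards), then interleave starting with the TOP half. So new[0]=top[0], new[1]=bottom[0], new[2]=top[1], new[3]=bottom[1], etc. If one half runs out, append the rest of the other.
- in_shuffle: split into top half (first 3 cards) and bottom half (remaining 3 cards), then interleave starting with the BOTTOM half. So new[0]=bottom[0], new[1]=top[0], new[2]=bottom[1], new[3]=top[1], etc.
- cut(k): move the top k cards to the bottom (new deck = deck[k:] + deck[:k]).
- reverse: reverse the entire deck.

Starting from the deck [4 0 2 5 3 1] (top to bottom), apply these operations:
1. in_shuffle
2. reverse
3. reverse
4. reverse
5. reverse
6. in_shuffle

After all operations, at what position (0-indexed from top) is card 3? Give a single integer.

Answer: 5

Derivation:
After op 1 (in_shuffle): [5 4 3 0 1 2]
After op 2 (reverse): [2 1 0 3 4 5]
After op 3 (reverse): [5 4 3 0 1 2]
After op 4 (reverse): [2 1 0 3 4 5]
After op 5 (reverse): [5 4 3 0 1 2]
After op 6 (in_shuffle): [0 5 1 4 2 3]
Card 3 is at position 5.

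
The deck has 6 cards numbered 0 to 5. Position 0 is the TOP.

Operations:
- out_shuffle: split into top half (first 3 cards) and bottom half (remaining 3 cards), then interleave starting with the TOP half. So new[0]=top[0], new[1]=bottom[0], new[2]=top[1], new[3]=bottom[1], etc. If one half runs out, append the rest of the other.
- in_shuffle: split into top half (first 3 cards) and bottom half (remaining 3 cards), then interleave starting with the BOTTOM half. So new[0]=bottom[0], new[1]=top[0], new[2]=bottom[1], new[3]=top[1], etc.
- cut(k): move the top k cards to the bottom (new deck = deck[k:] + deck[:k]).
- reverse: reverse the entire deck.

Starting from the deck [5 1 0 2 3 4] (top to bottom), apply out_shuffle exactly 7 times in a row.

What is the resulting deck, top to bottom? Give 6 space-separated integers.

Answer: 5 0 3 1 2 4

Derivation:
After op 1 (out_shuffle): [5 2 1 3 0 4]
After op 2 (out_shuffle): [5 3 2 0 1 4]
After op 3 (out_shuffle): [5 0 3 1 2 4]
After op 4 (out_shuffle): [5 1 0 2 3 4]
After op 5 (out_shuffle): [5 2 1 3 0 4]
After op 6 (out_shuffle): [5 3 2 0 1 4]
After op 7 (out_shuffle): [5 0 3 1 2 4]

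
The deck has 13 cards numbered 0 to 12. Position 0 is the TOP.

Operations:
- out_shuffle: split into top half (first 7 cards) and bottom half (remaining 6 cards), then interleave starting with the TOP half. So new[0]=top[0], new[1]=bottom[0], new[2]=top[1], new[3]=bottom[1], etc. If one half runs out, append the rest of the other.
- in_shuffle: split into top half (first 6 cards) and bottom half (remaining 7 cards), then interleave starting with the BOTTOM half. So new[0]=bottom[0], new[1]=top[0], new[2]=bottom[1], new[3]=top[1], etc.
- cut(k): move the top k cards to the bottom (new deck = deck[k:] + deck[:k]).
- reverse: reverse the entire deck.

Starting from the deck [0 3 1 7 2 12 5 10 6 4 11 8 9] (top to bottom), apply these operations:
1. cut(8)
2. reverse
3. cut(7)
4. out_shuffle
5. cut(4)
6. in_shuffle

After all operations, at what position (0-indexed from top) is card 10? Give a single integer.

Answer: 4

Derivation:
After op 1 (cut(8)): [6 4 11 8 9 0 3 1 7 2 12 5 10]
After op 2 (reverse): [10 5 12 2 7 1 3 0 9 8 11 4 6]
After op 3 (cut(7)): [0 9 8 11 4 6 10 5 12 2 7 1 3]
After op 4 (out_shuffle): [0 5 9 12 8 2 11 7 4 1 6 3 10]
After op 5 (cut(4)): [8 2 11 7 4 1 6 3 10 0 5 9 12]
After op 6 (in_shuffle): [6 8 3 2 10 11 0 7 5 4 9 1 12]
Card 10 is at position 4.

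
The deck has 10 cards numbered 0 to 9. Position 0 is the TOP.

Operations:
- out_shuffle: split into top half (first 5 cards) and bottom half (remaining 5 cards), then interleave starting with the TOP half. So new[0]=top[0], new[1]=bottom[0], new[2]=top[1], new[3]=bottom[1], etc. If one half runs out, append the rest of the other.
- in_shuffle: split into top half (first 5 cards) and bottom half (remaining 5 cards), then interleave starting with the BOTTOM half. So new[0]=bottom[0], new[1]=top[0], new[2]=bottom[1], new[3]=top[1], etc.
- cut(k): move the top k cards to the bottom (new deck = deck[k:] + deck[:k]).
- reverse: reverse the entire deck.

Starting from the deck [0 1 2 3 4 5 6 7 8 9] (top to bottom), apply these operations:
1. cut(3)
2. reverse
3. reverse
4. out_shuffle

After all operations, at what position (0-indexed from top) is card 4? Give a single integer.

Answer: 2

Derivation:
After op 1 (cut(3)): [3 4 5 6 7 8 9 0 1 2]
After op 2 (reverse): [2 1 0 9 8 7 6 5 4 3]
After op 3 (reverse): [3 4 5 6 7 8 9 0 1 2]
After op 4 (out_shuffle): [3 8 4 9 5 0 6 1 7 2]
Card 4 is at position 2.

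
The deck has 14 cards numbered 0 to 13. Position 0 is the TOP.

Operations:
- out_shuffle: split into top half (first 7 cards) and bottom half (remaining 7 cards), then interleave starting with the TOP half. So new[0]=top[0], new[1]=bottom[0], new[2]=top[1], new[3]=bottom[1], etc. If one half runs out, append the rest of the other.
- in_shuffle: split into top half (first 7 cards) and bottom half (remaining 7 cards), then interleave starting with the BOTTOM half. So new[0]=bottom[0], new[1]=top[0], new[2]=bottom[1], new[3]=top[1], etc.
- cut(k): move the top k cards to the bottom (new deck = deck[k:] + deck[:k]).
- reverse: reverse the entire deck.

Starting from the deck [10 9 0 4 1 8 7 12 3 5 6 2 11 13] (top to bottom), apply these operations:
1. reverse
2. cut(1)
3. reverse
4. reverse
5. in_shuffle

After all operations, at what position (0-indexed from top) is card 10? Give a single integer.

Answer: 10

Derivation:
After op 1 (reverse): [13 11 2 6 5 3 12 7 8 1 4 0 9 10]
After op 2 (cut(1)): [11 2 6 5 3 12 7 8 1 4 0 9 10 13]
After op 3 (reverse): [13 10 9 0 4 1 8 7 12 3 5 6 2 11]
After op 4 (reverse): [11 2 6 5 3 12 7 8 1 4 0 9 10 13]
After op 5 (in_shuffle): [8 11 1 2 4 6 0 5 9 3 10 12 13 7]
Card 10 is at position 10.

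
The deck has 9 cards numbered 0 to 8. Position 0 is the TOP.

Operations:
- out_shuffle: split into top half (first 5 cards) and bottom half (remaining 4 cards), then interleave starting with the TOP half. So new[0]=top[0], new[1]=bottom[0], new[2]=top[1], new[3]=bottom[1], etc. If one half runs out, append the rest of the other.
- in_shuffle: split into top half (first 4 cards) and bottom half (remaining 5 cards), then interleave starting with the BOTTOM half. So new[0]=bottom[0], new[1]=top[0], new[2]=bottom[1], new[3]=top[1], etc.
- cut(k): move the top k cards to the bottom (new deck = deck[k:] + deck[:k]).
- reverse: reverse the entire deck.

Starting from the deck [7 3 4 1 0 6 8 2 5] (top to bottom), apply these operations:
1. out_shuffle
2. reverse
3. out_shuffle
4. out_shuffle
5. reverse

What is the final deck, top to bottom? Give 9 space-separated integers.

After op 1 (out_shuffle): [7 6 3 8 4 2 1 5 0]
After op 2 (reverse): [0 5 1 2 4 8 3 6 7]
After op 3 (out_shuffle): [0 8 5 3 1 6 2 7 4]
After op 4 (out_shuffle): [0 6 8 2 5 7 3 4 1]
After op 5 (reverse): [1 4 3 7 5 2 8 6 0]

Answer: 1 4 3 7 5 2 8 6 0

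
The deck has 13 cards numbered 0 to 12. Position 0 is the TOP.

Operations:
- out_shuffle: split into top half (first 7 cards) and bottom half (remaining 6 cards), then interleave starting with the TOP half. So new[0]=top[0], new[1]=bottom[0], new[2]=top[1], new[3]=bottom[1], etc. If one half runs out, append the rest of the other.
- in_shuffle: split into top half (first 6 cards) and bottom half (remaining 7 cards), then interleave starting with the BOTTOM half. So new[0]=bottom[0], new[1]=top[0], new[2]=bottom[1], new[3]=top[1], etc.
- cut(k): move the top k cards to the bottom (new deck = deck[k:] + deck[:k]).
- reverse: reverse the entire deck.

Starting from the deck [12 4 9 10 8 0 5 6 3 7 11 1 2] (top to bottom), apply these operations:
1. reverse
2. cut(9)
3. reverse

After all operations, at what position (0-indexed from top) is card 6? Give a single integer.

Answer: 3

Derivation:
After op 1 (reverse): [2 1 11 7 3 6 5 0 8 10 9 4 12]
After op 2 (cut(9)): [10 9 4 12 2 1 11 7 3 6 5 0 8]
After op 3 (reverse): [8 0 5 6 3 7 11 1 2 12 4 9 10]
Card 6 is at position 3.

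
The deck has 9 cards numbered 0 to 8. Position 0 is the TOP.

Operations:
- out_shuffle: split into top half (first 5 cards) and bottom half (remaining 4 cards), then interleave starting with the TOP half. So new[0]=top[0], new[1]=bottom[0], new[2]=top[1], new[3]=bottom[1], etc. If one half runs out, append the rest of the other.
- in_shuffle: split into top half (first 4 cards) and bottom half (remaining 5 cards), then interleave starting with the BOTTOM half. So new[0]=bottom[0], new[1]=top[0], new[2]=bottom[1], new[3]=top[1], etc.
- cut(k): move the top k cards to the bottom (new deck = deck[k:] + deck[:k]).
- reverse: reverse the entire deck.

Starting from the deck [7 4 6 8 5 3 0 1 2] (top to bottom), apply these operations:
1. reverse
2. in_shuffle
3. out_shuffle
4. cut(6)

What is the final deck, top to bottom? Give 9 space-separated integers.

Answer: 1 7 6 5 0 2 4 8 3

Derivation:
After op 1 (reverse): [2 1 0 3 5 8 6 4 7]
After op 2 (in_shuffle): [5 2 8 1 6 0 4 3 7]
After op 3 (out_shuffle): [5 0 2 4 8 3 1 7 6]
After op 4 (cut(6)): [1 7 6 5 0 2 4 8 3]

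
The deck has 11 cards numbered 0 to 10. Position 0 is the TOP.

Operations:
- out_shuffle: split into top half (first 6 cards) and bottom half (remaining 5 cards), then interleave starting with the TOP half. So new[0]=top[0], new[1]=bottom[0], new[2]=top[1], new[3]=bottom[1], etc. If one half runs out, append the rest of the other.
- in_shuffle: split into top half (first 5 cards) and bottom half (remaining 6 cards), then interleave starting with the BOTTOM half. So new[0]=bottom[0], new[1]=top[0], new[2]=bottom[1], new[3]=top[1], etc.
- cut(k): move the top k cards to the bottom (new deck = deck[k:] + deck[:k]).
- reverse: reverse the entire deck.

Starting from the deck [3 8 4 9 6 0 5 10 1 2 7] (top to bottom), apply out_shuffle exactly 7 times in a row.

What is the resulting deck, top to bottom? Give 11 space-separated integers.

After op 1 (out_shuffle): [3 5 8 10 4 1 9 2 6 7 0]
After op 2 (out_shuffle): [3 9 5 2 8 6 10 7 4 0 1]
After op 3 (out_shuffle): [3 10 9 7 5 4 2 0 8 1 6]
After op 4 (out_shuffle): [3 2 10 0 9 8 7 1 5 6 4]
After op 5 (out_shuffle): [3 7 2 1 10 5 0 6 9 4 8]
After op 6 (out_shuffle): [3 0 7 6 2 9 1 4 10 8 5]
After op 7 (out_shuffle): [3 1 0 4 7 10 6 8 2 5 9]

Answer: 3 1 0 4 7 10 6 8 2 5 9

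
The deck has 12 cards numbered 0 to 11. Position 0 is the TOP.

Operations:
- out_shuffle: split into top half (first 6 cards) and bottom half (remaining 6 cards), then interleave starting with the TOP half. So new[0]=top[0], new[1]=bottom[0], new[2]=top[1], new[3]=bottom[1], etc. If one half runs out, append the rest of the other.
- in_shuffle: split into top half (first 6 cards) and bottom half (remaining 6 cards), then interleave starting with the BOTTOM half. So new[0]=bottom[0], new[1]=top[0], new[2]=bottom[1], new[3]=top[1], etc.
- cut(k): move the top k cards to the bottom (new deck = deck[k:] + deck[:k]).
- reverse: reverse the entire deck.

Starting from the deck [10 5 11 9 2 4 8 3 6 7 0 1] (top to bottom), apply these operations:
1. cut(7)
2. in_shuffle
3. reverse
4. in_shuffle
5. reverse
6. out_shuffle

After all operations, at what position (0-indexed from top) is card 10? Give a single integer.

Answer: 9

Derivation:
After op 1 (cut(7)): [3 6 7 0 1 10 5 11 9 2 4 8]
After op 2 (in_shuffle): [5 3 11 6 9 7 2 0 4 1 8 10]
After op 3 (reverse): [10 8 1 4 0 2 7 9 6 11 3 5]
After op 4 (in_shuffle): [7 10 9 8 6 1 11 4 3 0 5 2]
After op 5 (reverse): [2 5 0 3 4 11 1 6 8 9 10 7]
After op 6 (out_shuffle): [2 1 5 6 0 8 3 9 4 10 11 7]
Card 10 is at position 9.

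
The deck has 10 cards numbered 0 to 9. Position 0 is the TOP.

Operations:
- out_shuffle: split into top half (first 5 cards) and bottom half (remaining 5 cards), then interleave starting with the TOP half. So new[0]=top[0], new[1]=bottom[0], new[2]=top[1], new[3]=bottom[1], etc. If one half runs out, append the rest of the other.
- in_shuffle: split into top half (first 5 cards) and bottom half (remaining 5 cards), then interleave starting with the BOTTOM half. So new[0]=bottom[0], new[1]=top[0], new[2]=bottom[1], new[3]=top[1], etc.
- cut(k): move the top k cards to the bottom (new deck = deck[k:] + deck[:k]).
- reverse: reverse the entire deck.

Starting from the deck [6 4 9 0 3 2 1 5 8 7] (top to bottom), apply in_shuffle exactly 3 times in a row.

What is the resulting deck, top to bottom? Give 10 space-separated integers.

After op 1 (in_shuffle): [2 6 1 4 5 9 8 0 7 3]
After op 2 (in_shuffle): [9 2 8 6 0 1 7 4 3 5]
After op 3 (in_shuffle): [1 9 7 2 4 8 3 6 5 0]

Answer: 1 9 7 2 4 8 3 6 5 0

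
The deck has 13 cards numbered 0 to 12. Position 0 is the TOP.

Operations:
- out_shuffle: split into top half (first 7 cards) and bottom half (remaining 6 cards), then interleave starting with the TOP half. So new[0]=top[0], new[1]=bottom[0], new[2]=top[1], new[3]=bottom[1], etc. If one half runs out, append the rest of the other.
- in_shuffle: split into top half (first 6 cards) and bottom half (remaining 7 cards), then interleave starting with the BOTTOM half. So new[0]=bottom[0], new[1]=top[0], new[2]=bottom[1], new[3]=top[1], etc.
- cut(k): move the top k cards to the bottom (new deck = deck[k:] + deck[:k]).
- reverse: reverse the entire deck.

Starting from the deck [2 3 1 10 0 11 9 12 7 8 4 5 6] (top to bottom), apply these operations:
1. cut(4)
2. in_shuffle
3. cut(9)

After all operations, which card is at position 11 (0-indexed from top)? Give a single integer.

After op 1 (cut(4)): [0 11 9 12 7 8 4 5 6 2 3 1 10]
After op 2 (in_shuffle): [4 0 5 11 6 9 2 12 3 7 1 8 10]
After op 3 (cut(9)): [7 1 8 10 4 0 5 11 6 9 2 12 3]
Position 11: card 12.

Answer: 12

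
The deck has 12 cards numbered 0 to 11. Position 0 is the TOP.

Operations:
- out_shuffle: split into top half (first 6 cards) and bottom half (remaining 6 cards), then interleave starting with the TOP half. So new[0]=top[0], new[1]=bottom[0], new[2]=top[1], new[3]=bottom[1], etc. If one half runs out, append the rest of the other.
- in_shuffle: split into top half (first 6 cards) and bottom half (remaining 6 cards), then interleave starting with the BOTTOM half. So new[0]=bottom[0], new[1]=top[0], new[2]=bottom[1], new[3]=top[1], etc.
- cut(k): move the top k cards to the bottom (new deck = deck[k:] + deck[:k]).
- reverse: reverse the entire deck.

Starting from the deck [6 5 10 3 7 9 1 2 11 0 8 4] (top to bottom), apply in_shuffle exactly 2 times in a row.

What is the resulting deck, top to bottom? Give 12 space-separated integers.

Answer: 0 1 3 6 8 2 7 5 4 11 9 10

Derivation:
After op 1 (in_shuffle): [1 6 2 5 11 10 0 3 8 7 4 9]
After op 2 (in_shuffle): [0 1 3 6 8 2 7 5 4 11 9 10]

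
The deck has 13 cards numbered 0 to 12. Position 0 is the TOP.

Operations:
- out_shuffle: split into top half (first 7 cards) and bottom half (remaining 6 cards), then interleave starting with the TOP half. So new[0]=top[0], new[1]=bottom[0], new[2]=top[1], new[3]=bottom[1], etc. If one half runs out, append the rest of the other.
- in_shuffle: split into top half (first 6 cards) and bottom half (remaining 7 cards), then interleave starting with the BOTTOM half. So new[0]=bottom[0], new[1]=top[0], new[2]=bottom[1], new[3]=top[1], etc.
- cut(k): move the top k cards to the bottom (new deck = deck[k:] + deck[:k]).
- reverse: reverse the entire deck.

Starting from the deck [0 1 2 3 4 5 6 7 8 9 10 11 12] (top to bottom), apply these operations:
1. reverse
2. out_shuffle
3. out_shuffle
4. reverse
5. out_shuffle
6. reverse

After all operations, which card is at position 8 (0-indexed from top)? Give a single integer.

After op 1 (reverse): [12 11 10 9 8 7 6 5 4 3 2 1 0]
After op 2 (out_shuffle): [12 5 11 4 10 3 9 2 8 1 7 0 6]
After op 3 (out_shuffle): [12 2 5 8 11 1 4 7 10 0 3 6 9]
After op 4 (reverse): [9 6 3 0 10 7 4 1 11 8 5 2 12]
After op 5 (out_shuffle): [9 1 6 11 3 8 0 5 10 2 7 12 4]
After op 6 (reverse): [4 12 7 2 10 5 0 8 3 11 6 1 9]
Position 8: card 3.

Answer: 3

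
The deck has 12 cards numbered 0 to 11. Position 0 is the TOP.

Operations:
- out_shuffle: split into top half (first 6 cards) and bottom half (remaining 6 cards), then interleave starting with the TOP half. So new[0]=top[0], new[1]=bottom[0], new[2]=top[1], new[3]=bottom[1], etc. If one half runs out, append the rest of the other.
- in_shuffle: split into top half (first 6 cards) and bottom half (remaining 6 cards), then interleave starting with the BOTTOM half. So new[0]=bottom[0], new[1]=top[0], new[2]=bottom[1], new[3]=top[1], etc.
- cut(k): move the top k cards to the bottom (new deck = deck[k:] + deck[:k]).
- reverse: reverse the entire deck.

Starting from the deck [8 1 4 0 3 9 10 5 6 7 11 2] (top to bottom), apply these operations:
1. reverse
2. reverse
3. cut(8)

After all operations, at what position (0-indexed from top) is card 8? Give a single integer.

Answer: 4

Derivation:
After op 1 (reverse): [2 11 7 6 5 10 9 3 0 4 1 8]
After op 2 (reverse): [8 1 4 0 3 9 10 5 6 7 11 2]
After op 3 (cut(8)): [6 7 11 2 8 1 4 0 3 9 10 5]
Card 8 is at position 4.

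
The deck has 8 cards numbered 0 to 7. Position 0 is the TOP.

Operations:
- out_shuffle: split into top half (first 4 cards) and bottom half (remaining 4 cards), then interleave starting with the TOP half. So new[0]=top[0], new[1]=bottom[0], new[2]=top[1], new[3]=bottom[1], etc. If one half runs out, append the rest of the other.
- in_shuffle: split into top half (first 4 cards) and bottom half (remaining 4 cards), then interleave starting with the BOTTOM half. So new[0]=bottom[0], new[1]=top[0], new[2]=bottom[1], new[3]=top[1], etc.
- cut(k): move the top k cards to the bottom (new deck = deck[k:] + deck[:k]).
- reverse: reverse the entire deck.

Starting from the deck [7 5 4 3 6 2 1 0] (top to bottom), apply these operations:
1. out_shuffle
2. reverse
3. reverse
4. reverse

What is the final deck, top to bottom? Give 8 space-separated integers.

After op 1 (out_shuffle): [7 6 5 2 4 1 3 0]
After op 2 (reverse): [0 3 1 4 2 5 6 7]
After op 3 (reverse): [7 6 5 2 4 1 3 0]
After op 4 (reverse): [0 3 1 4 2 5 6 7]

Answer: 0 3 1 4 2 5 6 7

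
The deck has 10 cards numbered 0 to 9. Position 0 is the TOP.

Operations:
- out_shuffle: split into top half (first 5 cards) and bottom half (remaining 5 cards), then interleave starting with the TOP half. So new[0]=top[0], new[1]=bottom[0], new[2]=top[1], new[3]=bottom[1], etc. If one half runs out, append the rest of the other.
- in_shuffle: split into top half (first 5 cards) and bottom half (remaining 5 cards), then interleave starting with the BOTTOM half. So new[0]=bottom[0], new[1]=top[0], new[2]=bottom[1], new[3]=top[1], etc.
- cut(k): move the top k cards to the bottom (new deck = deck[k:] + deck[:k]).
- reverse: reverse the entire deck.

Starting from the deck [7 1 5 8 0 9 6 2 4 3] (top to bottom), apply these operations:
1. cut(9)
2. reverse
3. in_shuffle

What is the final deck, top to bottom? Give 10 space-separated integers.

After op 1 (cut(9)): [3 7 1 5 8 0 9 6 2 4]
After op 2 (reverse): [4 2 6 9 0 8 5 1 7 3]
After op 3 (in_shuffle): [8 4 5 2 1 6 7 9 3 0]

Answer: 8 4 5 2 1 6 7 9 3 0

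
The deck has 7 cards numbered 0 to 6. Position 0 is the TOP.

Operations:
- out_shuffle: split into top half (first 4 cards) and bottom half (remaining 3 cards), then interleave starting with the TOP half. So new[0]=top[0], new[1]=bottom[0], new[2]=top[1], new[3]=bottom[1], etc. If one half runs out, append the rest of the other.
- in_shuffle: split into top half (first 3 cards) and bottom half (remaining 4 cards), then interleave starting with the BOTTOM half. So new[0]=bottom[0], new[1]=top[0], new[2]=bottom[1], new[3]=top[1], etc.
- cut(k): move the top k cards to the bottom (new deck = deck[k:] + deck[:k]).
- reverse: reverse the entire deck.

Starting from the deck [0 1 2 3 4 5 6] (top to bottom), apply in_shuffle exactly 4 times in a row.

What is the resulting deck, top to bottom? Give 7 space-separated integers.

After op 1 (in_shuffle): [3 0 4 1 5 2 6]
After op 2 (in_shuffle): [1 3 5 0 2 4 6]
After op 3 (in_shuffle): [0 1 2 3 4 5 6]
After op 4 (in_shuffle): [3 0 4 1 5 2 6]

Answer: 3 0 4 1 5 2 6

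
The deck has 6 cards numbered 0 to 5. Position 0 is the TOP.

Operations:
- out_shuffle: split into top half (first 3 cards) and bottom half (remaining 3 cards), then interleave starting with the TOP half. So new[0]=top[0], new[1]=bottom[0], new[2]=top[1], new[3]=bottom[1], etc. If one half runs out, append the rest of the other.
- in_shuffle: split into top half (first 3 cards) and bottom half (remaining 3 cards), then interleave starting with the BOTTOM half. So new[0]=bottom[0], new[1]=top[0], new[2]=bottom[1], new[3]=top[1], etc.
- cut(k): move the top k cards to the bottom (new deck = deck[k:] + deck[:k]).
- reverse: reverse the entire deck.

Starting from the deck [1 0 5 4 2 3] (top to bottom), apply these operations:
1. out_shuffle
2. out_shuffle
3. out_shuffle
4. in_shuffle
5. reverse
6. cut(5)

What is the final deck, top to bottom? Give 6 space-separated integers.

After op 1 (out_shuffle): [1 4 0 2 5 3]
After op 2 (out_shuffle): [1 2 4 5 0 3]
After op 3 (out_shuffle): [1 5 2 0 4 3]
After op 4 (in_shuffle): [0 1 4 5 3 2]
After op 5 (reverse): [2 3 5 4 1 0]
After op 6 (cut(5)): [0 2 3 5 4 1]

Answer: 0 2 3 5 4 1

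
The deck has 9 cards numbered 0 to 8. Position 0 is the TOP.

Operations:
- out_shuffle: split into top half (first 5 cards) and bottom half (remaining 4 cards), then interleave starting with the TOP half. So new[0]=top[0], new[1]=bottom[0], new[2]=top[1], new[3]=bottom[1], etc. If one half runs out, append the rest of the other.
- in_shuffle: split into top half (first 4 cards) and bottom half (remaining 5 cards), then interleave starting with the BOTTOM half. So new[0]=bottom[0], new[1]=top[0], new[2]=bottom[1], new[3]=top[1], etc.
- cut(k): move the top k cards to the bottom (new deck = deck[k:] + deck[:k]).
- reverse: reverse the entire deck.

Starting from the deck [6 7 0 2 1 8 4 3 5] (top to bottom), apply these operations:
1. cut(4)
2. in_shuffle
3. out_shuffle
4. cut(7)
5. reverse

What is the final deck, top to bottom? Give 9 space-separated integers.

Answer: 8 3 6 0 1 4 5 7 2

Derivation:
After op 1 (cut(4)): [1 8 4 3 5 6 7 0 2]
After op 2 (in_shuffle): [5 1 6 8 7 4 0 3 2]
After op 3 (out_shuffle): [5 4 1 0 6 3 8 2 7]
After op 4 (cut(7)): [2 7 5 4 1 0 6 3 8]
After op 5 (reverse): [8 3 6 0 1 4 5 7 2]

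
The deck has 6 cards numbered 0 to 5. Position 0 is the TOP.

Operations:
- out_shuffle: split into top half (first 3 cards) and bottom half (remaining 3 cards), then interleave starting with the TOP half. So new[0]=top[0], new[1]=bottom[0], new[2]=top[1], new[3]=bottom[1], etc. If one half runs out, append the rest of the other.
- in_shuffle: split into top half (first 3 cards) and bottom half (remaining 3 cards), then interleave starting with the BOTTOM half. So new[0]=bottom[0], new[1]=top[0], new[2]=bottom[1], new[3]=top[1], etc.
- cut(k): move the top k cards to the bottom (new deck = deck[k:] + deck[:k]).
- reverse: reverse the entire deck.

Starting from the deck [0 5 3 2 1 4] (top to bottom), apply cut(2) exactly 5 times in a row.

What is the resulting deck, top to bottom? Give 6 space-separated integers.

Answer: 1 4 0 5 3 2

Derivation:
After op 1 (cut(2)): [3 2 1 4 0 5]
After op 2 (cut(2)): [1 4 0 5 3 2]
After op 3 (cut(2)): [0 5 3 2 1 4]
After op 4 (cut(2)): [3 2 1 4 0 5]
After op 5 (cut(2)): [1 4 0 5 3 2]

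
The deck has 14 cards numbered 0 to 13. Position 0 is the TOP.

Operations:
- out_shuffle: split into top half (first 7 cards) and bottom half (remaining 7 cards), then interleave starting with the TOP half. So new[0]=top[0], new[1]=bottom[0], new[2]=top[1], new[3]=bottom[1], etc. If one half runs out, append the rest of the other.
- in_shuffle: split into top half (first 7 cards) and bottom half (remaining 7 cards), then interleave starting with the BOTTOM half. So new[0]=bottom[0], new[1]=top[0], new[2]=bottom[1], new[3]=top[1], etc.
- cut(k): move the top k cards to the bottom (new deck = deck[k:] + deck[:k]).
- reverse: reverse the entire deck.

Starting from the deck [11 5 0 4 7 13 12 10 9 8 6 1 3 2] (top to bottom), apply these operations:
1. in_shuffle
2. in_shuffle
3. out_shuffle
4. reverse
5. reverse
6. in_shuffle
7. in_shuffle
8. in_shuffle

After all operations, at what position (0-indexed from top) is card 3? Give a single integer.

Answer: 13

Derivation:
After op 1 (in_shuffle): [10 11 9 5 8 0 6 4 1 7 3 13 2 12]
After op 2 (in_shuffle): [4 10 1 11 7 9 3 5 13 8 2 0 12 6]
After op 3 (out_shuffle): [4 5 10 13 1 8 11 2 7 0 9 12 3 6]
After op 4 (reverse): [6 3 12 9 0 7 2 11 8 1 13 10 5 4]
After op 5 (reverse): [4 5 10 13 1 8 11 2 7 0 9 12 3 6]
After op 6 (in_shuffle): [2 4 7 5 0 10 9 13 12 1 3 8 6 11]
After op 7 (in_shuffle): [13 2 12 4 1 7 3 5 8 0 6 10 11 9]
After op 8 (in_shuffle): [5 13 8 2 0 12 6 4 10 1 11 7 9 3]
Card 3 is at position 13.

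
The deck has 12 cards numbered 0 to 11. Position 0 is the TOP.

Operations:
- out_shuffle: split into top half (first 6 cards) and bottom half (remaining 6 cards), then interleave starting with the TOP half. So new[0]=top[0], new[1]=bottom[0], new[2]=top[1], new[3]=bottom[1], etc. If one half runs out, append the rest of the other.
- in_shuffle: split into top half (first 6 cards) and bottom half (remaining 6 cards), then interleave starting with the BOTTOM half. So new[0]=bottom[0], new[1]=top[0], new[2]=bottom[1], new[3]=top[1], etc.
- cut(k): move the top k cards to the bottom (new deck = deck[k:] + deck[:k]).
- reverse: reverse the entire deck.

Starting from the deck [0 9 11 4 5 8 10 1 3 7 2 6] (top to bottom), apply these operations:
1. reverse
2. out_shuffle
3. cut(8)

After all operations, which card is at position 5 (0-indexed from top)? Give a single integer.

After op 1 (reverse): [6 2 7 3 1 10 8 5 4 11 9 0]
After op 2 (out_shuffle): [6 8 2 5 7 4 3 11 1 9 10 0]
After op 3 (cut(8)): [1 9 10 0 6 8 2 5 7 4 3 11]
Position 5: card 8.

Answer: 8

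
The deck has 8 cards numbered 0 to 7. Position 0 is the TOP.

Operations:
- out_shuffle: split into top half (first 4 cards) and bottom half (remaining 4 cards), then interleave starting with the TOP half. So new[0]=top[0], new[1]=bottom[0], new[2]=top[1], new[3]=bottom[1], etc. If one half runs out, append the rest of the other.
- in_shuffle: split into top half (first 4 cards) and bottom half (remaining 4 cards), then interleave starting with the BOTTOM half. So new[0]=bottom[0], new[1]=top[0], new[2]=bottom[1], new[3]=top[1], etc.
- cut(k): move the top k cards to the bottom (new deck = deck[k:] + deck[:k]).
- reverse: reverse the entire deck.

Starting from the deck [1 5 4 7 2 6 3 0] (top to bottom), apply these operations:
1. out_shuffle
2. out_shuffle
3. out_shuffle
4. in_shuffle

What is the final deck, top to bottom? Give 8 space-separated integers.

After op 1 (out_shuffle): [1 2 5 6 4 3 7 0]
After op 2 (out_shuffle): [1 4 2 3 5 7 6 0]
After op 3 (out_shuffle): [1 5 4 7 2 6 3 0]
After op 4 (in_shuffle): [2 1 6 5 3 4 0 7]

Answer: 2 1 6 5 3 4 0 7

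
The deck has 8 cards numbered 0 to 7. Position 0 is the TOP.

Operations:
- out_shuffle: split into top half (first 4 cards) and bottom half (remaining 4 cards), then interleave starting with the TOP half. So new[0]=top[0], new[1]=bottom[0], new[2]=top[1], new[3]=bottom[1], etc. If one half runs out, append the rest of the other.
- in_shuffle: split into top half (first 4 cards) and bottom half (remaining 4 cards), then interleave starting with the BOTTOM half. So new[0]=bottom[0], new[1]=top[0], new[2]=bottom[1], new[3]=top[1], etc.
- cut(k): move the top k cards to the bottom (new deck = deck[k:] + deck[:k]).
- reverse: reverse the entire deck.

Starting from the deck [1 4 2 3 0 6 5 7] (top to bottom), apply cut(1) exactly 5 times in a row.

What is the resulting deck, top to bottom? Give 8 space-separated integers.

Answer: 6 5 7 1 4 2 3 0

Derivation:
After op 1 (cut(1)): [4 2 3 0 6 5 7 1]
After op 2 (cut(1)): [2 3 0 6 5 7 1 4]
After op 3 (cut(1)): [3 0 6 5 7 1 4 2]
After op 4 (cut(1)): [0 6 5 7 1 4 2 3]
After op 5 (cut(1)): [6 5 7 1 4 2 3 0]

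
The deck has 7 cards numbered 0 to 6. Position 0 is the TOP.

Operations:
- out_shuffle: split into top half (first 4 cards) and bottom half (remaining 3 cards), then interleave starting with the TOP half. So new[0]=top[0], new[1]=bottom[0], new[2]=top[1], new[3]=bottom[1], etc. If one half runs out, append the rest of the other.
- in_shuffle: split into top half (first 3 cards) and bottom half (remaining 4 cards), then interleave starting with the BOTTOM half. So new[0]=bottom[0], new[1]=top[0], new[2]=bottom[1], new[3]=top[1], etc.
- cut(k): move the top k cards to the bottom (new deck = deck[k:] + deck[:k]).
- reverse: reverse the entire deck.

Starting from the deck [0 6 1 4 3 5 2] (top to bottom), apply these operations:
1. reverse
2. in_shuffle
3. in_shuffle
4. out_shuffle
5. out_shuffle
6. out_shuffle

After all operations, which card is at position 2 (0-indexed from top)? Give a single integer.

Answer: 6

Derivation:
After op 1 (reverse): [2 5 3 4 1 6 0]
After op 2 (in_shuffle): [4 2 1 5 6 3 0]
After op 3 (in_shuffle): [5 4 6 2 3 1 0]
After op 4 (out_shuffle): [5 3 4 1 6 0 2]
After op 5 (out_shuffle): [5 6 3 0 4 2 1]
After op 6 (out_shuffle): [5 4 6 2 3 1 0]
Position 2: card 6.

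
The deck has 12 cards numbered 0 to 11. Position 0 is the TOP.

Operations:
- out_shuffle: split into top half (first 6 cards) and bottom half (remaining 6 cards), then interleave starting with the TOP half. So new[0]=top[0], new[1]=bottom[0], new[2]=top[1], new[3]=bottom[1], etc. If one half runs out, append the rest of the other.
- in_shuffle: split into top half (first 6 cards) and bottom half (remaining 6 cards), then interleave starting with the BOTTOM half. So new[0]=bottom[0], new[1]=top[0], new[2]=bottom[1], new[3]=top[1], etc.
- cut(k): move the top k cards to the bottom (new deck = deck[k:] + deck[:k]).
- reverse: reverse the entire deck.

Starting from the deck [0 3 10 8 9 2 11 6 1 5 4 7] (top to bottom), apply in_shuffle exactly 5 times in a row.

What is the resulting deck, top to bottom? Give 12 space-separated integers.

Answer: 4 1 11 9 10 0 7 5 6 2 8 3

Derivation:
After op 1 (in_shuffle): [11 0 6 3 1 10 5 8 4 9 7 2]
After op 2 (in_shuffle): [5 11 8 0 4 6 9 3 7 1 2 10]
After op 3 (in_shuffle): [9 5 3 11 7 8 1 0 2 4 10 6]
After op 4 (in_shuffle): [1 9 0 5 2 3 4 11 10 7 6 8]
After op 5 (in_shuffle): [4 1 11 9 10 0 7 5 6 2 8 3]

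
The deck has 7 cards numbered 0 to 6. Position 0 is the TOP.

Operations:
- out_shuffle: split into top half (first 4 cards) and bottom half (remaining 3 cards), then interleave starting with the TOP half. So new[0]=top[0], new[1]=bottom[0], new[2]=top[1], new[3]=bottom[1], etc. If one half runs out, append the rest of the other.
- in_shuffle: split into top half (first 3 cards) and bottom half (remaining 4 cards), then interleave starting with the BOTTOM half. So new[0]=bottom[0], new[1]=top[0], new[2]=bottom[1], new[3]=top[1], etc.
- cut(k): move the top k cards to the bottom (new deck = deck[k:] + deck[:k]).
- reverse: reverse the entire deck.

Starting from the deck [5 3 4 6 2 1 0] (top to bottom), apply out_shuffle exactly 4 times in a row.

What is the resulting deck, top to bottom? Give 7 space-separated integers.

Answer: 5 2 3 1 4 0 6

Derivation:
After op 1 (out_shuffle): [5 2 3 1 4 0 6]
After op 2 (out_shuffle): [5 4 2 0 3 6 1]
After op 3 (out_shuffle): [5 3 4 6 2 1 0]
After op 4 (out_shuffle): [5 2 3 1 4 0 6]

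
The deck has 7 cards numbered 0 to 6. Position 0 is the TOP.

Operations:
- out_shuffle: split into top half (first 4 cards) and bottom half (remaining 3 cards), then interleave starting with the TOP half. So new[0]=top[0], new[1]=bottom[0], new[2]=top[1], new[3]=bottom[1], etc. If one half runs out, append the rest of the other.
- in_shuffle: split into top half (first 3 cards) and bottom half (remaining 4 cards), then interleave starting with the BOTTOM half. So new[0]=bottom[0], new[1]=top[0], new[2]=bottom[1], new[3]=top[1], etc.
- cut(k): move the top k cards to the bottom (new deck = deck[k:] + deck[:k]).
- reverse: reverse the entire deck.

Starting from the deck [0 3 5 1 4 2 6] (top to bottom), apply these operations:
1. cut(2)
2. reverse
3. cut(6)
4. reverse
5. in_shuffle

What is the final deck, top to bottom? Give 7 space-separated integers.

After op 1 (cut(2)): [5 1 4 2 6 0 3]
After op 2 (reverse): [3 0 6 2 4 1 5]
After op 3 (cut(6)): [5 3 0 6 2 4 1]
After op 4 (reverse): [1 4 2 6 0 3 5]
After op 5 (in_shuffle): [6 1 0 4 3 2 5]

Answer: 6 1 0 4 3 2 5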